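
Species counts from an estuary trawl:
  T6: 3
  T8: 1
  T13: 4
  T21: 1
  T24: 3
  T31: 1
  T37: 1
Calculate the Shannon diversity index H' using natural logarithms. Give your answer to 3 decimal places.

Total N = 3+1+4+1+3+1+1 = 14, so the proportions are 0.21429, 0.07143, 0.28571, 0.07143, 0.21429, 0.07143, 0.07143 (working shown to 5 dp, full precision carried).
Each pᵢ ln pᵢ term: 0.21429×(-1.54045)=-0.33010, 0.07143×(-2.63906)=-0.18850, 0.28571×(-1.25276)=-0.35793, 0.07143×(-2.63906)=-0.18850, 0.21429×(-1.54045)=-0.33010, 0.07143×(-2.63906)=-0.18850, 0.07143×(-2.63906)=-0.18850.
Sum = -1.77214, so H' = 1.772.

1.772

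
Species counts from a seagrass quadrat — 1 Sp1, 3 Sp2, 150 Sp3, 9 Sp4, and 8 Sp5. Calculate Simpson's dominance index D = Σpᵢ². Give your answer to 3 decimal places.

0.775

Total N = 1+3+150+9+8 = 171, so the proportions are 0.00585, 0.01754, 0.87719, 0.05263, 0.04678 (working shown to 5 dp, full precision carried).
D = 0.00585² + 0.01754² + 0.87719² + 0.05263² + 0.04678² = 0.00003 + 0.00031 + 0.76947 + 0.00277 + 0.00219 = 0.77477.
To 3 decimal places, D = 0.775.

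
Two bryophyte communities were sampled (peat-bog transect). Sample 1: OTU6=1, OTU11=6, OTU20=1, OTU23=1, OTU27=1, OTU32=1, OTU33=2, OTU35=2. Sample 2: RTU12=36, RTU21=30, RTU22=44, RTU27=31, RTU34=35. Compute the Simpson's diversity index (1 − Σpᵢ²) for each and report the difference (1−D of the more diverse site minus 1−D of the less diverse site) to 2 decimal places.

Sample 1: N=15, proportions 0.0667, 0.4, 0.0667, 0.0667, 0.0667, 0.0667, 0.1333, 0.1333, giving 1−D = 0.7822 (working shown to 4 dp, full precision carried).
Sample 2: N=176, proportions 0.2045, 0.1705, 0.25, 0.1761, 0.1989, giving 1−D = 0.7960.
Difference = |0.7822 − 0.7960| = 0.0138, i.e. 0.01 to 2 decimal places.

0.01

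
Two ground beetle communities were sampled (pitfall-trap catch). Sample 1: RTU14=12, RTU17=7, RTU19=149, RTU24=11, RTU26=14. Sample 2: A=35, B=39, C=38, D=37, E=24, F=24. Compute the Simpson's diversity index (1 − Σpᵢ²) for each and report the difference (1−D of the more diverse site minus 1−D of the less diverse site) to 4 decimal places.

Sample 1: N=193, proportions 0.062176, 0.036269, 0.772021, 0.056995, 0.072539, giving 1−D = 0.390292 (working shown to 6 dp, full precision carried).
Sample 2: N=197, proportions 0.177665, 0.19797, 0.192893, 0.187817, 0.121827, 0.121827, giving 1−D = 0.827076.
Difference = |0.390292 − 0.827076| = 0.436784, i.e. 0.4368 to 4 decimal places.

0.4368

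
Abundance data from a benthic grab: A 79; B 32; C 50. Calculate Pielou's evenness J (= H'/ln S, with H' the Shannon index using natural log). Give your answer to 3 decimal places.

0.941

Total N = 79+32+50 = 161, so the proportions are 0.49068, 0.19876, 0.31056 (working shown to 5 dp, full precision carried).
H' = −Σ pᵢ ln pᵢ = −((-0.34935) + (-0.32113) + (-0.36316)) = 1.03363.
With S = 3 species, ln S = 1.09861, so J = 1.03363/1.09861 = 0.94085, i.e. 0.941 to 3 decimal places.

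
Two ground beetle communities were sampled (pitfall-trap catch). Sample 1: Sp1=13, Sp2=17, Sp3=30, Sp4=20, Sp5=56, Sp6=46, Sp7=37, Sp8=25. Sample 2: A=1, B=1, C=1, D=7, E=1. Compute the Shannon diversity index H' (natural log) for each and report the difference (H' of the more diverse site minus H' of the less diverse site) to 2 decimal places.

0.82

Sample 1: N=244, proportions 0.0533, 0.0697, 0.123, 0.082, 0.2295, 0.1885, 0.1516, 0.1025, giving H' = 1.9764 (working shown to 4 dp, full precision carried).
Sample 2: N=11, proportions 0.0909, 0.0909, 0.0909, 0.6364, 0.0909, giving H' = 1.1596.
Difference = |1.9764 − 1.1596| = 0.8168, i.e. 0.82 to 2 decimal places.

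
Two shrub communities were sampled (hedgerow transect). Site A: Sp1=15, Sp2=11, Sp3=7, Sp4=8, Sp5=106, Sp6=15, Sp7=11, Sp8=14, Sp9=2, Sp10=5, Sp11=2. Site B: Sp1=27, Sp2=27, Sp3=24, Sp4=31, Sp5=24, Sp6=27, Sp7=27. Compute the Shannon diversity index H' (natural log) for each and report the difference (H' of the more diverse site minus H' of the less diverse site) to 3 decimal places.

0.268

Site A: N=196, proportions 0.07653, 0.05612, 0.03571, 0.04082, 0.54082, 0.07653, 0.05612, 0.07143, 0.0102, 0.02551, 0.0102, giving H' = 1.67432 (working shown to 5 dp, full precision carried).
Site B: N=187, proportions 0.14439, 0.14439, 0.12834, 0.16578, 0.12834, 0.14439, 0.14439, giving H' = 1.94260.
Difference = |1.67432 − 1.94260| = 0.26828, i.e. 0.268 to 3 decimal places.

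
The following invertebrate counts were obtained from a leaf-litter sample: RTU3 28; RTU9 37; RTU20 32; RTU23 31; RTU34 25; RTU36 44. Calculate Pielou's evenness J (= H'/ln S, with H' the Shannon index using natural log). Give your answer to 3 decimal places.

Total N = 28+37+32+31+25+44 = 197, so the proportions are 0.14213, 0.18782, 0.16244, 0.15736, 0.1269, 0.22335 (working shown to 5 dp, full precision carried).
H' = −Σ pᵢ ln pᵢ = −((-0.27730) + (-0.31408) + (-0.29522) + (-0.29099) + (-0.26197) + (-0.33481)) = 1.77438.
With S = 6 species, ln S = 1.79176, so J = 1.77438/1.79176 = 0.99030, i.e. 0.990 to 3 decimal places.

0.990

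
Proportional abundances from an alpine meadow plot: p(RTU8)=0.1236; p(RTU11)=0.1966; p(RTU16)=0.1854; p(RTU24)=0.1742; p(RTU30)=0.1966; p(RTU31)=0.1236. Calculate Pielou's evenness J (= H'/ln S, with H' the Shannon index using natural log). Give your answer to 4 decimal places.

0.9897

H' = −Σ pᵢ ln pᵢ = −((-0.258411) + (-0.319786) + (-0.312443) + (-0.304423) + (-0.319786) + (-0.258411)) = 1.773262 (working shown to 6 dp, full precision carried).
With S = 6 species, ln S = 1.791759, so J = 1.773262/1.791759 = 0.989676, i.e. 0.9897 to 4 decimal places.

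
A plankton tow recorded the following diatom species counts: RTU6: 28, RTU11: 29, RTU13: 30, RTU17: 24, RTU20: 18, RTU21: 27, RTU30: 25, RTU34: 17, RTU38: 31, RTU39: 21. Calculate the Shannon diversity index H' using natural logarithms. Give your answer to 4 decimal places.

Total N = 28+29+30+24+18+27+25+17+31+21 = 250, so the proportions are 0.112, 0.116, 0.12, 0.096, 0.072, 0.108, 0.1, 0.068, 0.124, 0.084 (working shown to 6 dp, full precision carried).
Each pᵢ ln pᵢ term: 0.112×(-2.189256)=-0.245197, 0.116×(-2.154165)=-0.249883, 0.12×(-2.120264)=-0.254432, 0.096×(-2.343407)=-0.224967, 0.072×(-2.631089)=-0.189438, 0.108×(-2.225624)=-0.240367, 0.1×(-2.302585)=-0.230259, 0.068×(-2.688248)=-0.182801, 0.124×(-2.087474)=-0.258847, 0.084×(-2.476938)=-0.208063.
Sum = -2.284253, so H' = 2.2843.

2.2843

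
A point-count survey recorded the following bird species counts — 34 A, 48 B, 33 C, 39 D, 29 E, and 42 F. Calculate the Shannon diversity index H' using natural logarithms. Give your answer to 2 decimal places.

1.78

Total N = 34+48+33+39+29+42 = 225, so the proportions are 0.1511, 0.2133, 0.1467, 0.1733, 0.1289, 0.1867 (working shown to 4 dp, full precision carried).
Each pᵢ ln pᵢ term: 0.1511×(-1.8897)=-0.2856, 0.2133×(-1.5449)=-0.3296, 0.1467×(-1.9196)=-0.2815, 0.1733×(-1.7525)=-0.3038, 0.1289×(-2.0488)=-0.2641, 0.1867×(-1.6784)=-0.3133.
Sum = -1.7778, so H' = 1.78.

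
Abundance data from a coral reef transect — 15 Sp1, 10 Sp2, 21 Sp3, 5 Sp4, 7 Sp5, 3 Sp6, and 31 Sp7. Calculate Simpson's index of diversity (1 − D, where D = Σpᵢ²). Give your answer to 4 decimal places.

Total N = 15+10+21+5+7+3+31 = 92, so the proportions are 0.163043, 0.108696, 0.228261, 0.054348, 0.076087, 0.032609, 0.336957 (working shown to 6 dp, full precision carried).
D = 0.163043² + 0.108696² + 0.228261² + 0.054348² + 0.076087² + 0.032609² + 0.336957² = 0.026583 + 0.011815 + 0.052103 + 0.002954 + 0.005789 + 0.001063 + 0.113540 = 0.213847.
So 1 − D = 0.786153, i.e. 0.7862 to 4 decimal places.

0.7862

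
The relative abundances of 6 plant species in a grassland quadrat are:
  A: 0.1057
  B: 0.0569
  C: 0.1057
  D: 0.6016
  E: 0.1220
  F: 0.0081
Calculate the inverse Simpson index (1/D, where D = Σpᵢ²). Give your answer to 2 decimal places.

2.48

D = 0.1057² + 0.0569² + 0.1057² + 0.6016² + 0.122² + 0.0081² = 0.01117 + 0.00324 + 0.01117 + 0.36192 + 0.01488 + 0.00007 = 0.40245 (working shown to 5 dp, full precision carried).
So 1/D = 2.4848, i.e. 2.48 to 2 decimal places.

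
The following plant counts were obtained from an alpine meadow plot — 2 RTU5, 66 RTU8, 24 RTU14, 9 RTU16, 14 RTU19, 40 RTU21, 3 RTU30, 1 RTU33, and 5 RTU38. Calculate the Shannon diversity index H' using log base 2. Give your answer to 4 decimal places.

2.3451

Total N = 2+66+24+9+14+40+3+1+5 = 164, so the proportions are 0.012195, 0.402439, 0.146341, 0.054878, 0.085366, 0.243902, 0.018293, 0.006098, 0.030488 (working shown to 6 dp, full precision carried).
Each pᵢ log₂ pᵢ term: 0.012195×(-6.357552)=-0.077531, 0.402439×(-1.313158)=-0.528466, 0.146341×(-2.772590)=-0.405745, 0.054878×(-4.187627)=-0.229809, 0.085366×(-3.550197)=-0.303066, 0.243902×(-2.035624)=-0.496494, 0.018293×(-5.772590)=-0.105596, 0.006098×(-7.357552)=-0.044863, 0.030488×(-5.035624)=-0.153525.
Sum = -2.345094, so H' = 2.3451.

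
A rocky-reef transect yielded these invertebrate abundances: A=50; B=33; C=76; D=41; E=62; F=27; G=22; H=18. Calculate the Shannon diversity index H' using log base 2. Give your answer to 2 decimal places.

2.85

Total N = 50+33+76+41+62+27+22+18 = 329, so the proportions are 0.152, 0.1003, 0.231, 0.1246, 0.1884, 0.0821, 0.0669, 0.0547 (working shown to 4 dp, full precision carried).
Each pᵢ log₂ pᵢ term: 0.152×(-2.7181)=-0.4131, 0.1003×(-3.3175)=-0.3328, 0.231×(-2.1140)=-0.4883, 0.1246×(-3.0044)=-0.3744, 0.1884×(-2.4077)=-0.4537, 0.0821×(-3.6071)=-0.2960, 0.0669×(-3.9025)=-0.2610, 0.0547×(-4.1920)=-0.2294.
Sum = -2.8487, so H' = 2.85.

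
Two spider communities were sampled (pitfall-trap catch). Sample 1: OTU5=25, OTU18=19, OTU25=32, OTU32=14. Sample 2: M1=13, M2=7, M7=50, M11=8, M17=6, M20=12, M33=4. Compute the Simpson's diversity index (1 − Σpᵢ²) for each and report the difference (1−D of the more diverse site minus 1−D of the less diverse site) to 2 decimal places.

Sample 1: N=90, proportions 0.2778, 0.2111, 0.3556, 0.1556, giving 1−D = 0.7277 (working shown to 4 dp, full precision carried).
Sample 2: N=100, proportions 0.13, 0.07, 0.5, 0.08, 0.06, 0.12, 0.04, giving 1−D = 0.7022.
Difference = |0.7277 − 0.7022| = 0.0255, i.e. 0.03 to 2 decimal places.

0.03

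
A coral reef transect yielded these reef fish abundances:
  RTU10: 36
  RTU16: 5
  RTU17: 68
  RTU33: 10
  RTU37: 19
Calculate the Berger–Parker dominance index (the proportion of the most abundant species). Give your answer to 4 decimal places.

0.4928

Total N = 36+5+68+10+19 = 138, so the proportions are 0.26087, 0.036232, 0.492754, 0.072464, 0.137681 (working shown to 6 dp, full precision carried).
The largest proportion is 0.492754, i.e. d = 0.4928 to 4 decimal places.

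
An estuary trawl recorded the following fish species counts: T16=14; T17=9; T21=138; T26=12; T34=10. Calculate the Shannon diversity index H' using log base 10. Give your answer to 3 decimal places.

0.389

Total N = 14+9+138+12+10 = 183, so the proportions are 0.0765, 0.04918, 0.7541, 0.06557, 0.05464 (working shown to 5 dp, full precision carried).
Each pᵢ log₁₀ pᵢ term: 0.0765×(-1.11632)=-0.08540, 0.04918×(-1.30821)=-0.06434, 0.7541×(-0.12257)=-0.09243, 0.06557×(-1.18327)=-0.07759, 0.05464×(-1.26245)=-0.06899.
Sum = -0.38875, so H' = 0.389.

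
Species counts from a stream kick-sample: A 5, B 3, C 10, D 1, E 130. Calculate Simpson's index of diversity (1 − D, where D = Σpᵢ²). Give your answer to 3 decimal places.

0.233

Total N = 5+3+10+1+130 = 149, so the proportions are 0.03356, 0.02013, 0.06711, 0.00671, 0.87248 (working shown to 5 dp, full precision carried).
D = 0.03356² + 0.02013² + 0.06711² + 0.00671² + 0.87248² = 0.00113 + 0.00041 + 0.00450 + 0.00005 + 0.76123 = 0.76731.
So 1 − D = 0.23269, i.e. 0.233 to 3 decimal places.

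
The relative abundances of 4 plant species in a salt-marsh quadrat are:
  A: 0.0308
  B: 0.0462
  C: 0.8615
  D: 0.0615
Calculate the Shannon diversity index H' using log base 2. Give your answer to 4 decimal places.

Each pᵢ log₂ pᵢ term (working shown to 6 dp, full precision carried): 0.0308×(-5.020926)=-0.154645, 0.0462×(-4.435963)=-0.204942, 0.8615×(-0.215077)=-0.185289, 0.0615×(-4.023270)=-0.247431.
Sum = -0.792306, so H' = 0.7923.

0.7923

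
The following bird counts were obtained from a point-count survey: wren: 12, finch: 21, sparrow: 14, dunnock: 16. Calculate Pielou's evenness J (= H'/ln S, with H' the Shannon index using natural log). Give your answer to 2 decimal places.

Total N = 12+21+14+16 = 63, so the proportions are 0.1905, 0.3333, 0.2222, 0.254 (working shown to 4 dp, full precision carried).
H' = −Σ pᵢ ln pᵢ = −((-0.3159) + (-0.3662) + (-0.3342) + (-0.3481)) = 1.3644.
With S = 4 species, ln S = 1.3863, so J = 1.3644/1.3863 = 0.9842, i.e. 0.98 to 2 decimal places.

0.98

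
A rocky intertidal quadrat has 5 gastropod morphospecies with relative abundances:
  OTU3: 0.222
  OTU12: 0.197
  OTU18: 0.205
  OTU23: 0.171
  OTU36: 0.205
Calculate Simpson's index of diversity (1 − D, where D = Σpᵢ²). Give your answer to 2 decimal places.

D = 0.222² + 0.197² + 0.205² + 0.171² + 0.205² = 0.0493 + 0.0388 + 0.0420 + 0.0292 + 0.0420 = 0.2014 (working shown to 4 dp, full precision carried).
So 1 − D = 0.7986, i.e. 0.80 to 2 decimal places.

0.80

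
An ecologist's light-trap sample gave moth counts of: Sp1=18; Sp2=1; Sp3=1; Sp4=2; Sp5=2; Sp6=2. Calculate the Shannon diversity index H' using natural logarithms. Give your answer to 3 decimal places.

1.097

Total N = 18+1+1+2+2+2 = 26, so the proportions are 0.69231, 0.03846, 0.03846, 0.07692, 0.07692, 0.07692 (working shown to 5 dp, full precision carried).
Each pᵢ ln pᵢ term: 0.69231×(-0.36772)=-0.25458, 0.03846×(-3.25810)=-0.12531, 0.03846×(-3.25810)=-0.12531, 0.07692×(-2.56495)=-0.19730, 0.07692×(-2.56495)=-0.19730, 0.07692×(-2.56495)=-0.19730.
Sum = -1.09711, so H' = 1.097.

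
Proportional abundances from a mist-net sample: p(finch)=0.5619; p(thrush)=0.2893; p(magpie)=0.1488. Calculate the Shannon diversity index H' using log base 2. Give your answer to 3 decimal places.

Each pᵢ log₂ pᵢ term (working shown to 5 dp, full precision carried): 0.5619×(-0.83161)=-0.46728, 0.2893×(-1.78936)=-0.51766, 0.1488×(-2.74855)=-0.40898.
Sum = -1.39393, so H' = 1.394.

1.394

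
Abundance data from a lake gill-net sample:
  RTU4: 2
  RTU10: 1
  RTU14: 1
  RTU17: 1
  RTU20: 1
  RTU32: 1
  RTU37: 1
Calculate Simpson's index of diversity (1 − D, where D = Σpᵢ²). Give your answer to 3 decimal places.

Total N = 2+1+1+1+1+1+1 = 8, so the proportions are 0.25, 0.125, 0.125, 0.125, 0.125, 0.125, 0.125 (working shown to 5 dp, full precision carried).
D = 0.25² + 0.125² + 0.125² + 0.125² + 0.125² + 0.125² + 0.125² = 0.06250 + 0.01562 + 0.01562 + 0.01562 + 0.01562 + 0.01562 + 0.01562 = 0.15625.
So 1 − D = 0.84375, i.e. 0.844 to 3 decimal places.

0.844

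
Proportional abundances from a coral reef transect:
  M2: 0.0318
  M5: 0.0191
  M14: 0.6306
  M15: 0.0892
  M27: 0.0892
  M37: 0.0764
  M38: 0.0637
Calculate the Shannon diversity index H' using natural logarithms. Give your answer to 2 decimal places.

Each pᵢ ln pᵢ term (working shown to 4 dp, full precision carried): 0.0318×(-3.4483)=-0.1097, 0.0191×(-3.9581)=-0.0756, 0.6306×(-0.4611)=-0.2908, 0.0892×(-2.4169)=-0.2156, 0.0892×(-2.4169)=-0.2156, 0.0764×(-2.5718)=-0.1965, 0.0637×(-2.7536)=-0.1754.
Sum = -1.2791, so H' = 1.28.

1.28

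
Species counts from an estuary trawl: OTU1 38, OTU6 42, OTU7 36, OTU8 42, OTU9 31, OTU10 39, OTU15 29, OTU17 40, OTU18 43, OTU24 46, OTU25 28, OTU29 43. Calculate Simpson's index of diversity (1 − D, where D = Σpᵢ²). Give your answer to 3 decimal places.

0.915

Total N = 38+42+36+42+31+39+29+40+43+46+28+43 = 457, so the proportions are 0.08315, 0.0919, 0.07877, 0.0919, 0.06783, 0.08534, 0.06346, 0.08753, 0.09409, 0.10066, 0.06127, 0.09409 (working shown to 5 dp, full precision carried).
D = 0.08315² + 0.0919² + 0.07877² + 0.0919² + 0.06783² + 0.08534² + 0.06346² + 0.08753² + 0.09409² + 0.10066² + 0.06127² + 0.09409² = 0.00691 + 0.00845 + 0.00621 + 0.00845 + 0.00460 + 0.00728 + 0.00403 + 0.00766 + 0.00885 + 0.01013 + 0.00375 + 0.00885 = 0.08518.
So 1 − D = 0.91482, i.e. 0.915 to 3 decimal places.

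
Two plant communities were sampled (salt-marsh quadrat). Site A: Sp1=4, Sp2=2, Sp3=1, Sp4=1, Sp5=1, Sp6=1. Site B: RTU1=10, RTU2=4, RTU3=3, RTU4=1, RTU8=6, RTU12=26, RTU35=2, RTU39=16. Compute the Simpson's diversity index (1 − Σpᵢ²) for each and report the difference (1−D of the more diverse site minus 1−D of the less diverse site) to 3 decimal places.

0.003

Site A: N=10, proportions 0.4, 0.2, 0.1, 0.1, 0.1, 0.1, giving 1−D = 0.76000 (working shown to 5 dp, full precision carried).
Site B: N=68, proportions 0.14706, 0.05882, 0.04412, 0.01471, 0.08824, 0.38235, 0.02941, 0.23529, giving 1−D = 0.76254.
Difference = |0.76000 − 0.76254| = 0.00254, i.e. 0.003 to 3 decimal places.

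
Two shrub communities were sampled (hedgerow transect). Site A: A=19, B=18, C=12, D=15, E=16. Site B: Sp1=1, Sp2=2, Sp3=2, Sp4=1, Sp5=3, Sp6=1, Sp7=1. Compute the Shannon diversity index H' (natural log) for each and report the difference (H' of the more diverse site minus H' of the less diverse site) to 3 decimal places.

Site A: N=80, proportions 0.2375, 0.225, 0.15, 0.1875, 0.2, giving H' = 1.59738 (working shown to 5 dp, full precision carried).
Site B: N=11, proportions 0.09091, 0.18182, 0.18182, 0.09091, 0.27273, 0.09091, 0.09091, giving H' = 1.84622.
Difference = |1.59738 − 1.84622| = 0.24884, i.e. 0.249 to 3 decimal places.

0.249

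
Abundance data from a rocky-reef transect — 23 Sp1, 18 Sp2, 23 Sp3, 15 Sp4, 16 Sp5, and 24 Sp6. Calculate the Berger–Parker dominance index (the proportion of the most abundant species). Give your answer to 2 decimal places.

Total N = 23+18+23+15+16+24 = 119, so the proportions are 0.1933, 0.1513, 0.1933, 0.1261, 0.1345, 0.2017 (working shown to 4 dp, full precision carried).
The largest proportion is 0.2017, i.e. d = 0.20 to 2 decimal places.

0.20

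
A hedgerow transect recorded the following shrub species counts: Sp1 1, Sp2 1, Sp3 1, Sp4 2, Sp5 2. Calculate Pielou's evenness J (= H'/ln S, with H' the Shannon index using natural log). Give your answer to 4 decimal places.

0.9630

Total N = 1+1+1+2+2 = 7, so the proportions are 0.142857, 0.142857, 0.142857, 0.285714, 0.285714 (working shown to 6 dp, full precision carried).
H' = −Σ pᵢ ln pᵢ = −((-0.277987) + (-0.277987) + (-0.277987) + (-0.357932) + (-0.357932)) = 1.549826.
With S = 5 species, ln S = 1.609438, so J = 1.549826/1.609438 = 0.962961, i.e. 0.9630 to 4 decimal places.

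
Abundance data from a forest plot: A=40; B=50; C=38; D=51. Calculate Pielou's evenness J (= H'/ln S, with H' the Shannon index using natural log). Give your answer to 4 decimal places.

0.9939

Total N = 40+50+38+51 = 179, so the proportions are 0.223464, 0.27933, 0.212291, 0.284916 (working shown to 6 dp, full precision carried).
H' = −Σ pᵢ ln pᵢ = −((-0.334862) + (-0.356247) + (-0.329008) + (-0.357729)) = 1.377846.
With S = 4 species, ln S = 1.386294, so J = 1.377846/1.386294 = 0.993905, i.e. 0.9939 to 4 decimal places.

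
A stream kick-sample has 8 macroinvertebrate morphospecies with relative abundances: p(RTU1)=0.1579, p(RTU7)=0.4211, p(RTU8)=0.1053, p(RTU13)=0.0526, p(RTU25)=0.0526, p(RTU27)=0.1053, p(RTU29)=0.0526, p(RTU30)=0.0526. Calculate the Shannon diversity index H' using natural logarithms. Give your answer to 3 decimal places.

1.749

Each pᵢ ln pᵢ term (working shown to 5 dp, full precision carried): 0.1579×(-1.84579)=-0.29145, 0.4211×(-0.86488)=-0.36420, 0.1053×(-2.25094)=-0.23702, 0.0526×(-2.94504)=-0.15491, 0.0526×(-2.94504)=-0.15491, 0.1053×(-2.25094)=-0.23702, 0.0526×(-2.94504)=-0.15491, 0.0526×(-2.94504)=-0.15491.
Sum = -1.74934, so H' = 1.749.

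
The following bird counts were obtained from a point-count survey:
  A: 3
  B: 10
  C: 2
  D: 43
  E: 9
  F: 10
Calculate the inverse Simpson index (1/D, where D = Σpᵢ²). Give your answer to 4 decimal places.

Total N = 3+10+2+43+9+10 = 77, so the proportions are 0.038961, 0.1298701, 0.025974, 0.5584416, 0.1168831, 0.1298701 (working shown to 7 dp, full precision carried).
D = 0.038961² + 0.1298701² + 0.025974² + 0.5584416² + 0.1168831² + 0.1298701² = 0.0015180 + 0.0168663 + 0.0006747 + 0.3118570 + 0.0136617 + 0.0168663 = 0.3614438.
So 1/D = 2.766682, i.e. 2.7667 to 4 decimal places.

2.7667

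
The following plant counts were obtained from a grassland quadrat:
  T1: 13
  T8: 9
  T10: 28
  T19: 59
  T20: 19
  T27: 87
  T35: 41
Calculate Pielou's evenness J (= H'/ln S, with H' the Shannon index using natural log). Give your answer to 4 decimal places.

Total N = 13+9+28+59+19+87+41 = 256, so the proportions are 0.050781, 0.035156, 0.109375, 0.230469, 0.074219, 0.339844, 0.160156 (working shown to 6 dp, full precision carried).
H' = −Σ pᵢ ln pᵢ = −((-0.151340) + (-0.117701) + (-0.242044) + (-0.338245) + (-0.193024) + (-0.366783) + (-0.293343)) = 1.702480.
With S = 7 species, ln S = 1.945910, so J = 1.702480/1.945910 = 0.874902, i.e. 0.8749 to 4 decimal places.

0.8749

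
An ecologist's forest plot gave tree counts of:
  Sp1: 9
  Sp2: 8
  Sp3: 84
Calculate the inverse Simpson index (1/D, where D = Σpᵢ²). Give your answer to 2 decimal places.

1.42

Total N = 9+8+84 = 101, so the proportions are 0.08911, 0.07921, 0.83168 (working shown to 5 dp, full precision carried).
D = 0.08911² + 0.07921² + 0.83168² = 0.00794 + 0.00627 + 0.69170 = 0.70591.
So 1/D = 1.4166, i.e. 1.42 to 2 decimal places.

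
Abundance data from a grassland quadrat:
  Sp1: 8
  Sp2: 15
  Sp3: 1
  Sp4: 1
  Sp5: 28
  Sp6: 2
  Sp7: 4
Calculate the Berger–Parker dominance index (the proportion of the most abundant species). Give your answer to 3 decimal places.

0.475

Total N = 8+15+1+1+28+2+4 = 59, so the proportions are 0.13559, 0.25424, 0.01695, 0.01695, 0.47458, 0.0339, 0.0678 (working shown to 5 dp, full precision carried).
The largest proportion is 0.47458, i.e. d = 0.475 to 3 decimal places.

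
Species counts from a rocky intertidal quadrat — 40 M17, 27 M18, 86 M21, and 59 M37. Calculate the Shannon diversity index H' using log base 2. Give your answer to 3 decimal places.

Total N = 40+27+86+59 = 212, so the proportions are 0.18868, 0.12736, 0.40566, 0.2783 (working shown to 5 dp, full precision carried).
Each pᵢ log₂ pᵢ term: 0.18868×(-2.40599)=-0.45396, 0.12736×(-2.97303)=-0.37864, 0.40566×(-1.30166)=-0.52803, 0.2783×(-1.84528)=-0.51354.
Sum = -1.87418, so H' = 1.874.

1.874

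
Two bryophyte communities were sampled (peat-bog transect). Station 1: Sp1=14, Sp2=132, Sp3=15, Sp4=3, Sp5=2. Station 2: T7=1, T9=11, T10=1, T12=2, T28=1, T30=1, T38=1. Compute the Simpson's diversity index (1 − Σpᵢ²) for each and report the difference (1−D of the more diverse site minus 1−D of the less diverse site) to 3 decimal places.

0.247

Station 1: N=166, proportions 0.08434, 0.79518, 0.09036, 0.01807, 0.01205, giving 1−D = 0.35194 (working shown to 5 dp, full precision carried).
Station 2: N=18, proportions 0.05556, 0.61111, 0.05556, 0.11111, 0.05556, 0.05556, 0.05556, giving 1−D = 0.59877.
Difference = |0.35194 − 0.59877| = 0.24683, i.e. 0.247 to 3 decimal places.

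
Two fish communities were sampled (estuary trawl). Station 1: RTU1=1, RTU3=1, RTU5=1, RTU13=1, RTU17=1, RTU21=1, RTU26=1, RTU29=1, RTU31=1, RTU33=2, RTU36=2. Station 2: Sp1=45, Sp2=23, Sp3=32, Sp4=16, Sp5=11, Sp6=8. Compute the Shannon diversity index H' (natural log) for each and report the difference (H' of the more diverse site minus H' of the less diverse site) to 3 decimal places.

Station 1: N=13, proportions 0.07692, 0.07692, 0.07692, 0.07692, 0.07692, 0.07692, 0.07692, 0.07692, 0.07692, 0.15385, 0.15385, giving H' = 2.35167 (working shown to 5 dp, full precision carried).
Station 2: N=135, proportions 0.33333, 0.17037, 0.23704, 0.11852, 0.08148, 0.05926, giving H' = 1.63347.
Difference = |2.35167 − 1.63347| = 0.71820, i.e. 0.718 to 3 decimal places.

0.718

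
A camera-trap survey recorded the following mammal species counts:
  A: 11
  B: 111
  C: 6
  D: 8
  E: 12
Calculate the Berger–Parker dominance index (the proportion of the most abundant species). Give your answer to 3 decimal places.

Total N = 11+111+6+8+12 = 148, so the proportions are 0.07432, 0.75, 0.04054, 0.05405, 0.08108 (working shown to 5 dp, full precision carried).
The largest proportion is 0.75, i.e. d = 0.750 to 3 decimal places.

0.750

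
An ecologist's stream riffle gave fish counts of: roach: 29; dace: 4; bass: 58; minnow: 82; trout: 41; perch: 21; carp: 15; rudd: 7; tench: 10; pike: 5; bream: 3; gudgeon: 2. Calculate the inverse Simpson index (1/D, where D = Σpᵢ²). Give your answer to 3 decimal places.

5.692

Total N = 29+4+58+82+41+21+15+7+10+5+3+2 = 277, so the proportions are 0.1046931, 0.0144404, 0.2093863, 0.2960289, 0.1480144, 0.0758123, 0.0541516, 0.0252708, 0.0361011, 0.0180505, 0.0108303, 0.0072202 (working shown to 7 dp, full precision carried).
D = 0.1046931² + 0.0144404² + 0.2093863² + 0.2960289² + 0.1480144² + 0.0758123² + 0.0541516² + 0.0252708² + 0.0361011² + 0.0180505² + 0.0108303² + 0.0072202² = 0.0109607 + 0.0002085 + 0.0438426 + 0.0876331 + 0.0219083 + 0.0057475 + 0.0029324 + 0.0006386 + 0.0013033 + 0.0003258 + 0.0001173 + 0.0000521 = 0.1756702.
So 1/D = 5.69248, i.e. 5.692 to 3 decimal places.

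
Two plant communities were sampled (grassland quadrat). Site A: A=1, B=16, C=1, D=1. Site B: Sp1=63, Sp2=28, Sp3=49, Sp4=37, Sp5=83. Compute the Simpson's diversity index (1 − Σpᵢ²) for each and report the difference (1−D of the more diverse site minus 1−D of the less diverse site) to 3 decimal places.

Site A: N=19, proportions 0.05263, 0.84211, 0.05263, 0.05263, giving 1−D = 0.28255 (working shown to 5 dp, full precision carried).
Site B: N=260, proportions 0.24231, 0.10769, 0.18846, 0.14231, 0.31923, giving 1−D = 0.77201.
Difference = |0.28255 − 0.77201| = 0.48946, i.e. 0.489 to 3 decimal places.

0.489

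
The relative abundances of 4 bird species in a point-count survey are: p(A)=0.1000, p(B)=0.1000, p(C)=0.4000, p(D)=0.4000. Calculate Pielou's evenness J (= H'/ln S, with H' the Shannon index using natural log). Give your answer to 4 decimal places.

0.8610

H' = −Σ pᵢ ln pᵢ = −((-0.230259) + (-0.230259) + (-0.366516) + (-0.366516)) = 1.193550 (working shown to 6 dp, full precision carried).
With S = 4 species, ln S = 1.386294, so J = 1.193550/1.386294 = 0.860964, i.e. 0.8610 to 4 decimal places.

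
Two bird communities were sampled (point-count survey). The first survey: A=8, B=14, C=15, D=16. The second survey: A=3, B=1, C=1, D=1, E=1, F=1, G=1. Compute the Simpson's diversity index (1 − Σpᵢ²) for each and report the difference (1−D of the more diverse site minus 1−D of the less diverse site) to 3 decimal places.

0.079

The first survey: N=53, proportions 0.150943, 0.264151, 0.283019, 0.301887, giving 1−D = 0.736205 (working shown to 6 dp, full precision carried).
The second survey: N=9, proportions 0.333333, 0.111111, 0.111111, 0.111111, 0.111111, 0.111111, 0.111111, giving 1−D = 0.814815.
Difference = |0.736205 − 0.814815| = 0.078610, i.e. 0.079 to 3 decimal places.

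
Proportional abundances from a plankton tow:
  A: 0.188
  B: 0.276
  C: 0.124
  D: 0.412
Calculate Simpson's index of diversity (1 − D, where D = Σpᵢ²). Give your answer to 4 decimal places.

0.7034

D = 0.188² + 0.276² + 0.124² + 0.412² = 0.035344 + 0.076176 + 0.015376 + 0.169744 = 0.296640 (working shown to 6 dp, full precision carried).
So 1 − D = 0.703360, i.e. 0.7034 to 4 decimal places.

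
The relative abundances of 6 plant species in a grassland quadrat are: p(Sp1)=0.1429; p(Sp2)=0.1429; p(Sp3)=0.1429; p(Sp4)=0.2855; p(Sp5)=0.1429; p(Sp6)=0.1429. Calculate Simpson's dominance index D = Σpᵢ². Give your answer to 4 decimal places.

D = 0.1429² + 0.1429² + 0.1429² + 0.2855² + 0.1429² + 0.1429² = 0.020420 + 0.020420 + 0.020420 + 0.081510 + 0.020420 + 0.020420 = 0.183612 (working shown to 6 dp, full precision carried).
To 4 decimal places, D = 0.1836.

0.1836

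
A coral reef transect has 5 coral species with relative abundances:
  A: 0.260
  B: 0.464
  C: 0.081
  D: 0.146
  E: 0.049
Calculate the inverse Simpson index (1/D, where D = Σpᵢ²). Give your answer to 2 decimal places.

3.19

D = 0.26² + 0.464² + 0.081² + 0.146² + 0.049² = 0.067600 + 0.215296 + 0.006561 + 0.021316 + 0.002401 = 0.313174 (working shown to 6 dp, full precision carried).
So 1/D = 3.1931, i.e. 3.19 to 2 decimal places.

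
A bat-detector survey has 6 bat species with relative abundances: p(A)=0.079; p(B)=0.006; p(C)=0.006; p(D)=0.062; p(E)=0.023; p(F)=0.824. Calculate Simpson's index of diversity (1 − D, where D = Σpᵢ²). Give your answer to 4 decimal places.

0.3103

D = 0.079² + 0.006² + 0.006² + 0.062² + 0.023² + 0.824² = 0.006241 + 0.000036 + 0.000036 + 0.003844 + 0.000529 + 0.678976 = 0.689662 (working shown to 6 dp, full precision carried).
So 1 − D = 0.310338, i.e. 0.3103 to 4 decimal places.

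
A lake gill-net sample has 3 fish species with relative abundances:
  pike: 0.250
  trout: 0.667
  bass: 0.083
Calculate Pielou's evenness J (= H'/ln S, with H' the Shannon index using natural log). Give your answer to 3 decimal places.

0.749

H' = −Σ pᵢ ln pᵢ = −((-0.34657) + (-0.27011) + (-0.20658)) = 0.82327 (working shown to 5 dp, full precision carried).
With S = 3 species, ln S = 1.09861, so J = 0.82327/1.09861 = 0.74937, i.e. 0.749 to 3 decimal places.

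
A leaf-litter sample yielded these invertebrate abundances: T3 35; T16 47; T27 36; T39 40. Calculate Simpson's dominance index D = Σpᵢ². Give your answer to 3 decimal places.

Total N = 35+47+36+40 = 158, so the proportions are 0.22152, 0.29747, 0.22785, 0.25316 (working shown to 5 dp, full precision carried).
D = 0.22152² + 0.29747² + 0.22785² + 0.25316² = 0.04907 + 0.08849 + 0.05191 + 0.06409 = 0.25357.
To 3 decimal places, D = 0.254.

0.254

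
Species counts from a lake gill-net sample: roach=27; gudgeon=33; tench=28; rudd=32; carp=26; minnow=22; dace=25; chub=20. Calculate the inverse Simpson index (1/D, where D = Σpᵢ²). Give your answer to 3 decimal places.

7.807

Total N = 27+33+28+32+26+22+25+20 = 213, so the proportions are 0.1267606, 0.1549296, 0.1314554, 0.1502347, 0.1220657, 0.1032864, 0.1173709, 0.0938967 (working shown to 7 dp, full precision carried).
D = 0.1267606² + 0.1549296² + 0.1314554² + 0.1502347² + 0.1220657² + 0.1032864² + 0.1173709² + 0.0938967² = 0.0160682 + 0.0240032 + 0.0172805 + 0.0225705 + 0.0149000 + 0.0106681 + 0.0137759 + 0.0088166 = 0.1280831.
So 1/D = 7.80743, i.e. 7.807 to 3 decimal places.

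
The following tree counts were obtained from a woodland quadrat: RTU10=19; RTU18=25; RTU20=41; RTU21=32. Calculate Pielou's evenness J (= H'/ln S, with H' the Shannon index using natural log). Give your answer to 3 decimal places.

0.972

Total N = 19+25+41+32 = 117, so the proportions are 0.16239, 0.21368, 0.35043, 0.2735 (working shown to 5 dp, full precision carried).
H' = −Σ pᵢ ln pᵢ = −((-0.29519) + (-0.32976) + (-0.36746) + (-0.35458)) = 1.34699.
With S = 4 species, ln S = 1.38629, so J = 1.34699/1.38629 = 0.97165, i.e. 0.972 to 3 decimal places.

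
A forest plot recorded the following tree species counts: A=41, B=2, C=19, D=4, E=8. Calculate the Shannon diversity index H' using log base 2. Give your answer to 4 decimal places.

1.6909

Total N = 41+2+19+4+8 = 74, so the proportions are 0.554054, 0.027027, 0.256757, 0.054054, 0.108108 (working shown to 6 dp, full precision carried).
Each pᵢ log₂ pᵢ term: 0.554054×(-0.851901)=-0.471999, 0.027027×(-5.209453)=-0.140796, 0.256757×(-1.961526)=-0.503635, 0.054054×(-4.209453)=-0.227538, 0.108108×(-3.209453)=-0.346968.
Sum = -1.690936, so H' = 1.6909.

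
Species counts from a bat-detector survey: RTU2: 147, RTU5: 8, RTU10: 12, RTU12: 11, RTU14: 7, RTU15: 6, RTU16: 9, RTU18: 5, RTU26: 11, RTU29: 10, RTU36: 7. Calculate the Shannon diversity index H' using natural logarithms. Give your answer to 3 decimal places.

Total N = 147+8+12+11+7+6+9+5+11+10+7 = 233, so the proportions are 0.6309, 0.03433, 0.0515, 0.04721, 0.03004, 0.02575, 0.03863, 0.02146, 0.04721, 0.04292, 0.03004 (working shown to 5 dp, full precision carried).
Each pᵢ ln pᵢ term: 0.6309×(-0.46061)=-0.29060, 0.03433×(-3.37160)=-0.11576, 0.0515×(-2.96613)=-0.15276, 0.04721×(-3.05314)=-0.14414, 0.03004×(-3.50513)=-0.10530, 0.02575×(-3.65928)=-0.09423, 0.03863×(-3.25381)=-0.12568, 0.02146×(-3.84160)=-0.08244, 0.04721×(-3.05314)=-0.14414, 0.04292×(-3.14845)=-0.13513, 0.03004×(-3.50513)=-0.10530.
Sum = -1.49549, so H' = 1.495.

1.495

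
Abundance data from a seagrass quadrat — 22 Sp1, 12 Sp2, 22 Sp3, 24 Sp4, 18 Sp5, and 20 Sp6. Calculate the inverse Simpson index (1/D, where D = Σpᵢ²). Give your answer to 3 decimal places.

Total N = 22+12+22+24+18+20 = 118, so the proportions are 0.1864407, 0.1016949, 0.1864407, 0.2033898, 0.1525424, 0.1694915 (working shown to 7 dp, full precision carried).
D = 0.1864407² + 0.1016949² + 0.1864407² + 0.2033898² + 0.1525424² + 0.1694915² = 0.0347601 + 0.0103419 + 0.0347601 + 0.0413674 + 0.0232692 + 0.0287274 = 0.1732261.
So 1/D = 5.77280, i.e. 5.773 to 3 decimal places.

5.773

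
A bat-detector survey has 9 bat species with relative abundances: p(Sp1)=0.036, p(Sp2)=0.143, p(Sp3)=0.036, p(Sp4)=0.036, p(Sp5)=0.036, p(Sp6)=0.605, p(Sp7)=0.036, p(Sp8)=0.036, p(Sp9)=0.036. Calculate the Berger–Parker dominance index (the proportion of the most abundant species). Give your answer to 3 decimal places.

0.605

The largest proportion is 0.605, i.e. d = 0.605 to 3 decimal places.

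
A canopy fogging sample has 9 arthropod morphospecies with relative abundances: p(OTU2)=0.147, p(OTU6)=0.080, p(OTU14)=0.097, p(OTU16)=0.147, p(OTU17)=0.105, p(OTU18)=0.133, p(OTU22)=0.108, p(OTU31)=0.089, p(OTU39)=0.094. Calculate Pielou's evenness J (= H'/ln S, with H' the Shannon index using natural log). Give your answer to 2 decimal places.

H' = −Σ pᵢ ln pᵢ = −((-0.2818) + (-0.2021) + (-0.2263) + (-0.2818) + (-0.2366) + (-0.2683) + (-0.2404) + (-0.2153) + (-0.2223)) = 2.1749 (working shown to 4 dp, full precision carried).
With S = 9 species, ln S = 2.1972, so J = 2.1749/2.1972 = 0.9899, i.e. 0.99 to 2 decimal places.

0.99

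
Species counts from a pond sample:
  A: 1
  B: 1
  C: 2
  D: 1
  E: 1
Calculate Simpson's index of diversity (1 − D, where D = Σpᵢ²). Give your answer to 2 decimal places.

Total N = 1+1+2+1+1 = 6, so the proportions are 0.1667, 0.1667, 0.3333, 0.1667, 0.1667 (working shown to 4 dp, full precision carried).
D = 0.1667² + 0.1667² + 0.3333² + 0.1667² + 0.1667² = 0.0278 + 0.0278 + 0.1111 + 0.0278 + 0.0278 = 0.2222.
So 1 − D = 0.7778, i.e. 0.78 to 2 decimal places.

0.78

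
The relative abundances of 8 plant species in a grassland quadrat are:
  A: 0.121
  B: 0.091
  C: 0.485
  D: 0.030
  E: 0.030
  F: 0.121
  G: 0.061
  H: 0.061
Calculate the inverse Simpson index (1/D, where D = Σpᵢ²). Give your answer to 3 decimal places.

3.546

D = 0.121² + 0.091² + 0.485² + 0.03² + 0.03² + 0.121² + 0.061² + 0.061² = 0.0146410 + 0.0082810 + 0.2352250 + 0.0009000 + 0.0009000 + 0.0146410 + 0.0037210 + 0.0037210 = 0.2820300 (working shown to 7 dp, full precision carried).
So 1/D = 3.54572, i.e. 3.546 to 3 decimal places.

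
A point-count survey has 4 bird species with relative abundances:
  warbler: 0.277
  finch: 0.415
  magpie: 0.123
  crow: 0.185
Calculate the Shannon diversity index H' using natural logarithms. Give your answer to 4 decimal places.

Each pᵢ ln pᵢ term (working shown to 6 dp, full precision carried): 0.277×(-1.283738)=-0.355595, 0.415×(-0.879477)=-0.364983, 0.123×(-2.095571)=-0.257755, 0.185×(-1.687399)=-0.312169.
Sum = -1.290502, so H' = 1.2905.

1.2905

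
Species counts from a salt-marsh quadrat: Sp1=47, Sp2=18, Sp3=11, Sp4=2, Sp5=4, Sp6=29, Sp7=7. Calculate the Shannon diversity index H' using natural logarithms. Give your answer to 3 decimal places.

Total N = 47+18+11+2+4+29+7 = 118, so the proportions are 0.39831, 0.15254, 0.09322, 0.01695, 0.0339, 0.24576, 0.05932 (working shown to 5 dp, full precision carried).
Each pᵢ ln pᵢ term: 0.39831×(-0.92054)=-0.36665, 0.15254×(-1.88031)=-0.28683, 0.09322×(-2.37279)=-0.22119, 0.01695×(-4.07754)=-0.06911, 0.0339×(-3.38439)=-0.11473, 0.24576×(-1.40339)=-0.34490, 0.05932×(-2.82477)=-0.16757.
Sum = -1.57098, so H' = 1.571.

1.571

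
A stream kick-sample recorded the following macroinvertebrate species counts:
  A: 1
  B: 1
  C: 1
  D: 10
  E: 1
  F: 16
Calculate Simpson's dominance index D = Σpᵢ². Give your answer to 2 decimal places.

Total N = 1+1+1+10+1+16 = 30, so the proportions are 0.0333, 0.0333, 0.0333, 0.3333, 0.0333, 0.5333 (working shown to 4 dp, full precision carried).
D = 0.0333² + 0.0333² + 0.0333² + 0.3333² + 0.0333² + 0.5333² = 0.0011 + 0.0011 + 0.0011 + 0.1111 + 0.0011 + 0.2844 = 0.4000.
To 2 decimal places, D = 0.40.

0.40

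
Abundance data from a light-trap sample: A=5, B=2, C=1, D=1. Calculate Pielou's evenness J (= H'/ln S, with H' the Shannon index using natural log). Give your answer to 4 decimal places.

Total N = 5+2+1+1 = 9, so the proportions are 0.555556, 0.222222, 0.111111, 0.111111 (working shown to 6 dp, full precision carried).
H' = −Σ pᵢ ln pᵢ = −((-0.326548) + (-0.334239) + (-0.244136) + (-0.244136)) = 1.149060.
With S = 4 species, ln S = 1.386294, so J = 1.149060/1.386294 = 0.828871, i.e. 0.8289 to 4 decimal places.

0.8289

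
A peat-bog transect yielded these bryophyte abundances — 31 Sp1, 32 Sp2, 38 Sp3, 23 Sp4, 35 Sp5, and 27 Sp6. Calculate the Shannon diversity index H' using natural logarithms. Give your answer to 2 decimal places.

Total N = 31+32+38+23+35+27 = 186, so the proportions are 0.1667, 0.172, 0.2043, 0.1237, 0.1882, 0.1452 (working shown to 4 dp, full precision carried).
Each pᵢ ln pᵢ term: 0.1667×(-1.7918)=-0.2986, 0.172×(-1.7600)=-0.3028, 0.2043×(-1.5882)=-0.3245, 0.1237×(-2.0903)=-0.2585, 0.1882×(-1.6704)=-0.3143, 0.1452×(-1.9299)=-0.2801.
Sum = -1.7788, so H' = 1.78.

1.78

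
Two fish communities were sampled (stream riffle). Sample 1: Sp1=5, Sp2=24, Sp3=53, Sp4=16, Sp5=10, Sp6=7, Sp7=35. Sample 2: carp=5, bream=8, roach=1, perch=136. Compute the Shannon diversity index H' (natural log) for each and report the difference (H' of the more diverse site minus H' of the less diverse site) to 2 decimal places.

1.28

Sample 1: N=150, proportions 0.0333, 0.16, 0.3533, 0.1067, 0.0667, 0.0467, 0.2333, giving H' = 1.6760 (working shown to 4 dp, full precision carried).
Sample 2: N=150, proportions 0.0333, 0.0533, 0.0067, 0.9067, giving H' = 0.3919.
Difference = |1.6760 − 0.3919| = 1.2841, i.e. 1.28 to 2 decimal places.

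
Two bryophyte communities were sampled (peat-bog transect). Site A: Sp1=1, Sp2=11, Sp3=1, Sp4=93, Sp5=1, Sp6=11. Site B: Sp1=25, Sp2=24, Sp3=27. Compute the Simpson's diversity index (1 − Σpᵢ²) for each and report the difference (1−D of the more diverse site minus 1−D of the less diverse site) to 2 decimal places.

0.30

Site A: N=118, proportions 0.00847, 0.09322, 0.00847, 0.78814, 0.00847, 0.09322, giving 1−D = 0.36125 (working shown to 5 dp, full precision carried).
Site B: N=76, proportions 0.32895, 0.31579, 0.35526, giving 1−D = 0.66586.
Difference = |0.36125 − 0.66586| = 0.30461, i.e. 0.30 to 2 decimal places.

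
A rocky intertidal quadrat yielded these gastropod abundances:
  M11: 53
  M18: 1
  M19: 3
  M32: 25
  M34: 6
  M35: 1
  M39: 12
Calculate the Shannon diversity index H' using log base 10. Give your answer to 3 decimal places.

0.565

Total N = 53+1+3+25+6+1+12 = 101, so the proportions are 0.52475, 0.0099, 0.0297, 0.24752, 0.05941, 0.0099, 0.11881 (working shown to 5 dp, full precision carried).
Each pᵢ log₁₀ pᵢ term: 0.52475×(-0.28005)=-0.14695, 0.0099×(-2.00432)=-0.01984, 0.0297×(-1.52720)=-0.04536, 0.24752×(-0.60638)=-0.15009, 0.05941×(-1.22617)=-0.07284, 0.0099×(-2.00432)=-0.01984, 0.11881×(-0.92514)=-0.10992.
Sum = -0.56486, so H' = 0.565.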